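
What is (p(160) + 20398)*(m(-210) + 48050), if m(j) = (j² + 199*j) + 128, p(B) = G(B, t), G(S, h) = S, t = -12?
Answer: 1037932304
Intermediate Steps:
p(B) = B
m(j) = 128 + j² + 199*j
(p(160) + 20398)*(m(-210) + 48050) = (160 + 20398)*((128 + (-210)² + 199*(-210)) + 48050) = 20558*((128 + 44100 - 41790) + 48050) = 20558*(2438 + 48050) = 20558*50488 = 1037932304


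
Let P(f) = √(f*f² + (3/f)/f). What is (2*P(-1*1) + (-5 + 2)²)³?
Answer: 945 + 502*√2 ≈ 1654.9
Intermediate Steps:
P(f) = √(f³ + 3/f²)
(2*P(-1*1) + (-5 + 2)²)³ = (2*√((3 + (-1*1)⁵)/(-1*1)²) + (-5 + 2)²)³ = (2*√((3 + (-1)⁵)/(-1)²) + (-3)²)³ = (2*√(1*(3 - 1)) + 9)³ = (2*√(1*2) + 9)³ = (2*√2 + 9)³ = (9 + 2*√2)³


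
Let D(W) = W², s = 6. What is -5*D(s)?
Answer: -180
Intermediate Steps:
-5*D(s) = -5*6² = -5*36 = -180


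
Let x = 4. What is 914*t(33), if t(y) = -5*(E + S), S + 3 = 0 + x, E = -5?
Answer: 18280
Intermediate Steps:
S = 1 (S = -3 + (0 + 4) = -3 + 4 = 1)
t(y) = 20 (t(y) = -5*(-5 + 1) = -5*(-4) = 20)
914*t(33) = 914*20 = 18280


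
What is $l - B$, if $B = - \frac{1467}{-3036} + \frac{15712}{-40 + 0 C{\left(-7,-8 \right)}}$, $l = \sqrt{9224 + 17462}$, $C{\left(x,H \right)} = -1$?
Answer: $\frac{1985123}{5060} + \sqrt{26686} \approx 555.68$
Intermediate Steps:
$l = \sqrt{26686} \approx 163.36$
$B = - \frac{1985123}{5060}$ ($B = - \frac{1467}{-3036} + \frac{15712}{-40 + 0 \left(-1\right)} = \left(-1467\right) \left(- \frac{1}{3036}\right) + \frac{15712}{-40 + 0} = \frac{489}{1012} + \frac{15712}{-40} = \frac{489}{1012} + 15712 \left(- \frac{1}{40}\right) = \frac{489}{1012} - \frac{1964}{5} = - \frac{1985123}{5060} \approx -392.32$)
$l - B = \sqrt{26686} - - \frac{1985123}{5060} = \sqrt{26686} + \frac{1985123}{5060} = \frac{1985123}{5060} + \sqrt{26686}$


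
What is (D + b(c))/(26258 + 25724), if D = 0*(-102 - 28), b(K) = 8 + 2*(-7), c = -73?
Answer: -3/25991 ≈ -0.00011542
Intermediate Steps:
b(K) = -6 (b(K) = 8 - 14 = -6)
D = 0 (D = 0*(-130) = 0)
(D + b(c))/(26258 + 25724) = (0 - 6)/(26258 + 25724) = -6/51982 = -6*1/51982 = -3/25991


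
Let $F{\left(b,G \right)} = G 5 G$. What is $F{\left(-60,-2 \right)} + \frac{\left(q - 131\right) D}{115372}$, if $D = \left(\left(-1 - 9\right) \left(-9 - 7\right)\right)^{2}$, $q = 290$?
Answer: $\frac{1594460}{28843} \approx 55.281$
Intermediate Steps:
$D = 25600$ ($D = \left(\left(-10\right) \left(-16\right)\right)^{2} = 160^{2} = 25600$)
$F{\left(b,G \right)} = 5 G^{2}$ ($F{\left(b,G \right)} = 5 G G = 5 G^{2}$)
$F{\left(-60,-2 \right)} + \frac{\left(q - 131\right) D}{115372} = 5 \left(-2\right)^{2} + \frac{\left(290 - 131\right) 25600}{115372} = 5 \cdot 4 + 159 \cdot 25600 \cdot \frac{1}{115372} = 20 + 4070400 \cdot \frac{1}{115372} = 20 + \frac{1017600}{28843} = \frac{1594460}{28843}$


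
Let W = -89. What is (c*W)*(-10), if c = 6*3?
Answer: 16020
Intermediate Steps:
c = 18
(c*W)*(-10) = (18*(-89))*(-10) = -1602*(-10) = 16020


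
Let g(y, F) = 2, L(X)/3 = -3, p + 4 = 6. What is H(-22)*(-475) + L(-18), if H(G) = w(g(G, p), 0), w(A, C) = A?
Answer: -959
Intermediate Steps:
p = 2 (p = -4 + 6 = 2)
L(X) = -9 (L(X) = 3*(-3) = -9)
H(G) = 2
H(-22)*(-475) + L(-18) = 2*(-475) - 9 = -950 - 9 = -959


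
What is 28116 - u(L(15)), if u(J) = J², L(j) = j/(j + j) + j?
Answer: 111503/4 ≈ 27876.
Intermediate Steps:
L(j) = ½ + j (L(j) = j/((2*j)) + j = (1/(2*j))*j + j = ½ + j)
28116 - u(L(15)) = 28116 - (½ + 15)² = 28116 - (31/2)² = 28116 - 1*961/4 = 28116 - 961/4 = 111503/4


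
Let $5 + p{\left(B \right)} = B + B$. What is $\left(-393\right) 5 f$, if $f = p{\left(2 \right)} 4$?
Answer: $7860$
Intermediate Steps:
$p{\left(B \right)} = -5 + 2 B$ ($p{\left(B \right)} = -5 + \left(B + B\right) = -5 + 2 B$)
$f = -4$ ($f = \left(-5 + 2 \cdot 2\right) 4 = \left(-5 + 4\right) 4 = \left(-1\right) 4 = -4$)
$\left(-393\right) 5 f = \left(-393\right) 5 \left(-4\right) = \left(-1965\right) \left(-4\right) = 7860$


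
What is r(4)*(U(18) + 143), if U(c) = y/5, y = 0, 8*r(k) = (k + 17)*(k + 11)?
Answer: 45045/8 ≈ 5630.6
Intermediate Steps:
r(k) = (11 + k)*(17 + k)/8 (r(k) = ((k + 17)*(k + 11))/8 = ((17 + k)*(11 + k))/8 = ((11 + k)*(17 + k))/8 = (11 + k)*(17 + k)/8)
U(c) = 0 (U(c) = 0/5 = 0*(1/5) = 0)
r(4)*(U(18) + 143) = (187/8 + (1/8)*4**2 + (7/2)*4)*(0 + 143) = (187/8 + (1/8)*16 + 14)*143 = (187/8 + 2 + 14)*143 = (315/8)*143 = 45045/8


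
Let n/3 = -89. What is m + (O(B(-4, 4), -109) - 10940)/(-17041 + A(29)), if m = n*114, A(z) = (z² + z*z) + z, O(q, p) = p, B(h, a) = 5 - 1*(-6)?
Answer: -155534497/5110 ≈ -30437.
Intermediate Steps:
B(h, a) = 11 (B(h, a) = 5 + 6 = 11)
n = -267 (n = 3*(-89) = -267)
A(z) = z + 2*z² (A(z) = (z² + z²) + z = 2*z² + z = z + 2*z²)
m = -30438 (m = -267*114 = -30438)
m + (O(B(-4, 4), -109) - 10940)/(-17041 + A(29)) = -30438 + (-109 - 10940)/(-17041 + 29*(1 + 2*29)) = -30438 - 11049/(-17041 + 29*(1 + 58)) = -30438 - 11049/(-17041 + 29*59) = -30438 - 11049/(-17041 + 1711) = -30438 - 11049/(-15330) = -30438 - 11049*(-1/15330) = -30438 + 3683/5110 = -155534497/5110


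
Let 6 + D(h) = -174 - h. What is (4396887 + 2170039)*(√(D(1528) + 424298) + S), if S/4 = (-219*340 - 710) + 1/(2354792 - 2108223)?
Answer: -486861169298220216/246569 + 6566926*√422590 ≈ -1.9703e+12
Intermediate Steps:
D(h) = -180 - h (D(h) = -6 + (-174 - h) = -180 - h)
S = -74138366916/246569 (S = 4*((-219*340 - 710) + 1/(2354792 - 2108223)) = 4*((-74460 - 710) + 1/246569) = 4*(-75170 + 1/246569) = 4*(-18534591729/246569) = -74138366916/246569 ≈ -3.0068e+5)
(4396887 + 2170039)*(√(D(1528) + 424298) + S) = (4396887 + 2170039)*(√((-180 - 1*1528) + 424298) - 74138366916/246569) = 6566926*(√((-180 - 1528) + 424298) - 74138366916/246569) = 6566926*(√(-1708 + 424298) - 74138366916/246569) = 6566926*(√422590 - 74138366916/246569) = 6566926*(-74138366916/246569 + √422590) = -486861169298220216/246569 + 6566926*√422590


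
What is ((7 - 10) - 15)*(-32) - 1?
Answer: 575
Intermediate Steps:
((7 - 10) - 15)*(-32) - 1 = (-3 - 15)*(-32) - 1 = -18*(-32) - 1 = 576 - 1 = 575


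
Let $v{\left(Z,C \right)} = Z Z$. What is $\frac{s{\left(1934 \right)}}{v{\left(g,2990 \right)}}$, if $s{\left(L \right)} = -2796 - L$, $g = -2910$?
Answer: $- \frac{473}{846810} \approx -0.00055857$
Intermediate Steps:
$v{\left(Z,C \right)} = Z^{2}$
$\frac{s{\left(1934 \right)}}{v{\left(g,2990 \right)}} = \frac{-2796 - 1934}{\left(-2910\right)^{2}} = \frac{-2796 - 1934}{8468100} = \left(-4730\right) \frac{1}{8468100} = - \frac{473}{846810}$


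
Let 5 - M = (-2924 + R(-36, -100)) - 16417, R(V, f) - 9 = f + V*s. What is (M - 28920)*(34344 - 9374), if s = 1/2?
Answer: -236341050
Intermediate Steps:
s = ½ ≈ 0.50000
R(V, f) = 9 + f + V/2 (R(V, f) = 9 + (f + V*(½)) = 9 + (f + V/2) = 9 + f + V/2)
M = 19455 (M = 5 - ((-2924 + (9 - 100 + (½)*(-36))) - 16417) = 5 - ((-2924 + (9 - 100 - 18)) - 16417) = 5 - ((-2924 - 109) - 16417) = 5 - (-3033 - 16417) = 5 - 1*(-19450) = 5 + 19450 = 19455)
(M - 28920)*(34344 - 9374) = (19455 - 28920)*(34344 - 9374) = -9465*24970 = -236341050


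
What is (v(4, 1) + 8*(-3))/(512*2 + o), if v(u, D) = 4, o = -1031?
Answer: 20/7 ≈ 2.8571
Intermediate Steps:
(v(4, 1) + 8*(-3))/(512*2 + o) = (4 + 8*(-3))/(512*2 - 1031) = (4 - 24)/(1024 - 1031) = -20/(-7) = -20*(-1/7) = 20/7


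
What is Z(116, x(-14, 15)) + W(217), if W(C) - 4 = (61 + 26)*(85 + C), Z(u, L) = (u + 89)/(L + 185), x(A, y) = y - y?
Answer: 972327/37 ≈ 26279.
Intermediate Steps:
x(A, y) = 0
Z(u, L) = (89 + u)/(185 + L)
W(C) = 7399 + 87*C (W(C) = 4 + (61 + 26)*(85 + C) = 4 + 87*(85 + C) = 4 + (7395 + 87*C) = 7399 + 87*C)
Z(116, x(-14, 15)) + W(217) = (89 + 116)/(185 + 0) + (7399 + 87*217) = 205/185 + (7399 + 18879) = (1/185)*205 + 26278 = 41/37 + 26278 = 972327/37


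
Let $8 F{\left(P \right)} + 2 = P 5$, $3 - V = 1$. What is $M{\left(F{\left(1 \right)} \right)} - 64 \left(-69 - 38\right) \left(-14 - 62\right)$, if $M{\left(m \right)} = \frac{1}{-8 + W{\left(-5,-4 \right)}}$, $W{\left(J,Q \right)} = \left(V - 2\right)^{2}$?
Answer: $- \frac{4163585}{8} \approx -5.2045 \cdot 10^{5}$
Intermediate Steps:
$V = 2$ ($V = 3 - 1 = 2$)
$F{\left(P \right)} = - \frac{1}{4} + \frac{5 P}{8}$ ($F{\left(P \right)} = - \frac{1}{4} + \frac{P 5}{8} = - \frac{1}{4} + \frac{5 P}{8}$)
$W{\left(J,Q \right)} = 0$ ($W{\left(J,Q \right)} = \left(2 - 2\right)^{2} = 0^{2} = 0$)
$M{\left(m \right)} = - \frac{1}{8}$ ($M{\left(m \right)} = \frac{1}{-8 + 0} = \frac{1}{-8} = - \frac{1}{8}$)
$M{\left(F{\left(1 \right)} \right)} - 64 \left(-69 - 38\right) \left(-14 - 62\right) = - \frac{1}{8} - 64 \left(-69 - 38\right) \left(-14 - 62\right) = - \frac{1}{8} - 64 \left(\left(-107\right) \left(-76\right)\right) = - \frac{1}{8} - 520448 = - \frac{4163585}{8}$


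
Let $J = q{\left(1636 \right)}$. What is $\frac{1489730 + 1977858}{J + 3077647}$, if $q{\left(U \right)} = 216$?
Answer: $\frac{3467588}{3077863} \approx 1.1266$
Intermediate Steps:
$J = 216$
$\frac{1489730 + 1977858}{J + 3077647} = \frac{1489730 + 1977858}{216 + 3077647} = \frac{3467588}{3077863}$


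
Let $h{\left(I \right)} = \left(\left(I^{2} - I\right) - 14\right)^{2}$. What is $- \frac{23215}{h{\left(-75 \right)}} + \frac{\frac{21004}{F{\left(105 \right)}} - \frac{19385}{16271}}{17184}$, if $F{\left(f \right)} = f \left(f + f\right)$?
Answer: $- \frac{18236910474694367}{24915569972991314400} \approx -0.00073195$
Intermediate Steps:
$F{\left(f \right)} = 2 f^{2}$ ($F{\left(f \right)} = f 2 f = 2 f^{2}$)
$h{\left(I \right)} = \left(-14 + I^{2} - I\right)^{2}$
$- \frac{23215}{h{\left(-75 \right)}} + \frac{\frac{21004}{F{\left(105 \right)}} - \frac{19385}{16271}}{17184} = - \frac{23215}{\left(14 - 75 - \left(-75\right)^{2}\right)^{2}} + \frac{\frac{21004}{2 \cdot 105^{2}} - \frac{19385}{16271}}{17184} = - \frac{23215}{\left(14 - 75 - 5625\right)^{2}} + \left(\frac{21004}{2 \cdot 11025} - \frac{19385}{16271}\right) \frac{1}{17184} = - \frac{23215}{\left(14 - 75 - 5625\right)^{2}} + \left(\frac{21004}{22050} - \frac{19385}{16271}\right) \frac{1}{17184} = - \frac{23215}{\left(-5686\right)^{2}} + \left(21004 \cdot \frac{1}{22050} - \frac{19385}{16271}\right) \frac{1}{17184} = - \frac{23215}{32330596} + \left(\frac{10502}{11025} - \frac{19385}{16271}\right) \frac{1}{17184} = \left(-23215\right) \frac{1}{32330596} - \frac{42841583}{3082599525600} = - \frac{23215}{32330596} - \frac{42841583}{3082599525600} = - \frac{18236910474694367}{24915569972991314400}$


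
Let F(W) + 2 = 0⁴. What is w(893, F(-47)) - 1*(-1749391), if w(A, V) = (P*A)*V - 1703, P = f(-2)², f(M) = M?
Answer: 1740544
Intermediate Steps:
P = 4 (P = (-2)² = 4)
F(W) = -2 (F(W) = -2 + 0⁴ = -2 + 0 = -2)
w(A, V) = -1703 + 4*A*V (w(A, V) = (4*A)*V - 1703 = 4*A*V - 1703 = -1703 + 4*A*V)
w(893, F(-47)) - 1*(-1749391) = (-1703 + 4*893*(-2)) - 1*(-1749391) = (-1703 - 7144) + 1749391 = -8847 + 1749391 = 1740544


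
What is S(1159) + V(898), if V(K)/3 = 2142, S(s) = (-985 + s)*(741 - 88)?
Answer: 120048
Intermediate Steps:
S(s) = -643205 + 653*s (S(s) = (-985 + s)*653 = -643205 + 653*s)
V(K) = 6426 (V(K) = 3*2142 = 6426)
S(1159) + V(898) = (-643205 + 653*1159) + 6426 = (-643205 + 756827) + 6426 = 113622 + 6426 = 120048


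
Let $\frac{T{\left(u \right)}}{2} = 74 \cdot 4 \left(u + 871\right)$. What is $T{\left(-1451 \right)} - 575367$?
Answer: $-918727$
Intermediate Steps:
$T{\left(u \right)} = 515632 + 592 u$ ($T{\left(u \right)} = 2 \cdot 74 \cdot 4 \left(u + 871\right) = 2 \cdot 296 \left(871 + u\right) = 2 \left(257816 + 296 u\right) = 515632 + 592 u$)
$T{\left(-1451 \right)} - 575367 = \left(515632 + 592 \left(-1451\right)\right) - 575367 = \left(515632 - 858992\right) - 575367 = -343360 - 575367 = -918727$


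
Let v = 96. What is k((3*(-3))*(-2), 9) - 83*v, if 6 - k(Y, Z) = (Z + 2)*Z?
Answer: -8061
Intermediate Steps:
k(Y, Z) = 6 - Z*(2 + Z) (k(Y, Z) = 6 - (Z + 2)*Z = 6 - (2 + Z)*Z = 6 - Z*(2 + Z))
k((3*(-3))*(-2), 9) - 83*v = (6 - 1*9² - 2*9) - 83*96 = (6 - 1*81 - 18) - 7968 = (6 - 81 - 18) - 7968 = -93 - 7968 = -8061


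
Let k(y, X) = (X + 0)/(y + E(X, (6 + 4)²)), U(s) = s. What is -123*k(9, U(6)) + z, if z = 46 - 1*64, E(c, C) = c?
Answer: -336/5 ≈ -67.200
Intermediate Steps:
z = -18 (z = 46 - 64 = -18)
k(y, X) = X/(X + y) (k(y, X) = (X + 0)/(y + X) = X/(X + y))
-123*k(9, U(6)) + z = -738/(6 + 9) - 18 = -738/15 - 18 = -123*⅖ - 18 = -246/5 - 18 = -336/5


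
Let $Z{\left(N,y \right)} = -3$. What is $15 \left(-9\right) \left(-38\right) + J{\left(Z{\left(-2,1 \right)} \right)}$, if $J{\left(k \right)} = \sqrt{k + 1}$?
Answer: $5130 + i \sqrt{2} \approx 5130.0 + 1.4142 i$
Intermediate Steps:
$J{\left(k \right)} = \sqrt{1 + k}$
$15 \left(-9\right) \left(-38\right) + J{\left(Z{\left(-2,1 \right)} \right)} = 15 \left(-9\right) \left(-38\right) + \sqrt{1 - 3} = \left(-135\right) \left(-38\right) + \sqrt{-2} = 5130 + i \sqrt{2}$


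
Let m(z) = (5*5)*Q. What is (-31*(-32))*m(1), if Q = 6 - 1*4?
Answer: 49600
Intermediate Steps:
Q = 2 (Q = 6 - 4 = 2)
m(z) = 50 (m(z) = (5*5)*2 = 25*2 = 50)
(-31*(-32))*m(1) = -31*(-32)*50 = 992*50 = 49600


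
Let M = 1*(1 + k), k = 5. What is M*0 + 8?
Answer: 8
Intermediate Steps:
M = 6 (M = 1*(1 + 5) = 1*6 = 6)
M*0 + 8 = 6*0 + 8 = 0 + 8 = 8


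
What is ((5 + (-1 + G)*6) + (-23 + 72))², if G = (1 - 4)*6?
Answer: 3600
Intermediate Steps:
G = -18 (G = -3*6 = -18)
((5 + (-1 + G)*6) + (-23 + 72))² = ((5 + (-1 - 18)*6) + (-23 + 72))² = ((5 - 19*6) + 49)² = ((5 - 114) + 49)² = (-109 + 49)² = (-60)² = 3600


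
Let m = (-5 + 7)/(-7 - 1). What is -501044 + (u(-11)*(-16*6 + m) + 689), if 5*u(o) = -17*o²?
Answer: -1843031/4 ≈ -4.6076e+5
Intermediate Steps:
m = -¼ (m = 2/(-8) = 2*(-⅛) = -¼ ≈ -0.25000)
u(o) = -17*o²/5 (u(o) = (-17*o²)/5 = -17*o²/5)
-501044 + (u(-11)*(-16*6 + m) + 689) = -501044 + ((-17/5*(-11)²)*(-16*6 - ¼) + 689) = -501044 + ((-17/5*121)*(-96 - ¼) + 689) = -501044 + (-2057/5*(-385/4) + 689) = -501044 + (158389/4 + 689) = -501044 + 161145/4 = -1843031/4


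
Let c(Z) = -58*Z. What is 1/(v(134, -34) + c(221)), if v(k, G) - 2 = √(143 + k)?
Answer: -12816/164249579 - √277/164249579 ≈ -7.8129e-5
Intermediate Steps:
v(k, G) = 2 + √(143 + k)
1/(v(134, -34) + c(221)) = 1/((2 + √(143 + 134)) - 58*221) = 1/((2 + √277) - 12818) = 1/(-12816 + √277)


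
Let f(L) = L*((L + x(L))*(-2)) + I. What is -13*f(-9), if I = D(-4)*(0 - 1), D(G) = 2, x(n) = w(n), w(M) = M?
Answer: 4238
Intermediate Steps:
x(n) = n
I = -2 (I = 2*(0 - 1) = 2*(-1) = -2)
f(L) = -2 - 4*L² (f(L) = L*((L + L)*(-2)) - 2 = L*((2*L)*(-2)) - 2 = L*(-4*L) - 2 = -4*L² - 2 = -2 - 4*L²)
-13*f(-9) = -13*(-2 - 4*(-9)²) = -13*(-2 - 4*81) = -13*(-2 - 324) = -13*(-326) = 4238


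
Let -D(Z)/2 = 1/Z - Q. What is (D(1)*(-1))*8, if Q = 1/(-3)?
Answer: 64/3 ≈ 21.333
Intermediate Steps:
Q = -⅓ (Q = 1*(-⅓) = -⅓ ≈ -0.33333)
D(Z) = -⅔ - 2/Z (D(Z) = -2*(1/Z - 1*(-⅓)) = -2*(1/Z + ⅓) = -2*(⅓ + 1/Z) = -⅔ - 2/Z)
(D(1)*(-1))*8 = ((-⅔ - 2/1)*(-1))*8 = ((-⅔ - 2*1)*(-1))*8 = ((-⅔ - 2)*(-1))*8 = -8/3*(-1)*8 = (8/3)*8 = 64/3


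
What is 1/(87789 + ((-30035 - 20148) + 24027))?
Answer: 1/61633 ≈ 1.6225e-5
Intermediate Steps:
1/(87789 + ((-30035 - 20148) + 24027)) = 1/(87789 + (-50183 + 24027)) = 1/(87789 - 26156) = 1/61633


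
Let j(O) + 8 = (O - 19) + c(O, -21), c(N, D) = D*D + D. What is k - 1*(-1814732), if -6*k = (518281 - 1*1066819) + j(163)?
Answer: 5718187/3 ≈ 1.9061e+6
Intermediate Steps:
c(N, D) = D + D**2 (c(N, D) = D**2 + D = D + D**2)
j(O) = 393 + O (j(O) = -8 + ((O - 19) - 21*(1 - 21)) = -8 + ((-19 + O) - 21*(-20)) = -8 + ((-19 + O) + 420) = -8 + (401 + O) = 393 + O)
k = 273991/3 (k = -((518281 - 1*1066819) + (393 + 163))/6 = -((518281 - 1066819) + 556)/6 = -(-548538 + 556)/6 = -1/6*(-547982) = 273991/3 ≈ 91330.)
k - 1*(-1814732) = 273991/3 - 1*(-1814732) = 273991/3 + 1814732 = 5718187/3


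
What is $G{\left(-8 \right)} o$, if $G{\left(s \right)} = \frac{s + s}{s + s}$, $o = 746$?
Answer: $746$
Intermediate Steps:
$G{\left(s \right)} = 1$ ($G{\left(s \right)} = \frac{2 s}{2 s} = 2 s \frac{1}{2 s} = 1$)
$G{\left(-8 \right)} o = 1 \cdot 746 = 746$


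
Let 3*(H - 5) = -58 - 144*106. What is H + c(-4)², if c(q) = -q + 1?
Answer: -15232/3 ≈ -5077.3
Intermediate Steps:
c(q) = 1 - q
H = -15307/3 (H = 5 + (-58 - 144*106)/3 = 5 + (-58 - 15264)/3 = 5 + (⅓)*(-15322) = 5 - 15322/3 = -15307/3 ≈ -5102.3)
H + c(-4)² = -15307/3 + (1 - 1*(-4))² = -15307/3 + (1 + 4)² = -15307/3 + 5² = -15307/3 + 25 = -15232/3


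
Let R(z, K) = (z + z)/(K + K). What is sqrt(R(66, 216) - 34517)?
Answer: I*sqrt(1242601)/6 ≈ 185.79*I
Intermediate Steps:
R(z, K) = z/K (R(z, K) = (2*z)/((2*K)) = (2*z)*(1/(2*K)) = z/K)
sqrt(R(66, 216) - 34517) = sqrt(66/216 - 34517) = sqrt(66*(1/216) - 34517) = sqrt(11/36 - 34517) = sqrt(-1242601/36) = I*sqrt(1242601)/6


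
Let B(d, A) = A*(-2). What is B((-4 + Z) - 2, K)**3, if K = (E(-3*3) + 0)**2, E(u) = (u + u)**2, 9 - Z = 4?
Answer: -9254651051409408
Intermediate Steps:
Z = 5 (Z = 9 - 1*4 = 9 - 4 = 5)
E(u) = 4*u**2 (E(u) = (2*u)**2 = 4*u**2)
K = 104976 (K = (4*(-3*3)**2 + 0)**2 = (4*(-9)**2 + 0)**2 = (4*81 + 0)**2 = (324 + 0)**2 = 324**2 = 104976)
B(d, A) = -2*A
B((-4 + Z) - 2, K)**3 = (-2*104976)**3 = (-209952)**3 = -9254651051409408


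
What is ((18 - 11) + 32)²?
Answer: 1521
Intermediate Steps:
((18 - 11) + 32)² = (7 + 32)² = 39² = 1521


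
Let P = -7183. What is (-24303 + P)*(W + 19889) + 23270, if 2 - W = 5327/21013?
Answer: -13159533591906/21013 ≈ -6.2626e+8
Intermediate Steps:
W = 36699/21013 (W = 2 - 5327/21013 = 36699/21013 ≈ 1.7465)
(-24303 + P)*(W + 19889) + 23270 = (-24303 - 7183)*(36699/21013 + 19889) + 23270 = -31486*417964256/21013 + 23270 = -13160022564416/21013 + 23270 = -13159533591906/21013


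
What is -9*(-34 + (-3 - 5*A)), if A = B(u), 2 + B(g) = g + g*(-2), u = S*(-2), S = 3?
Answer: 513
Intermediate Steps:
u = -6 (u = 3*(-2) = -6)
B(g) = -2 - g (B(g) = -2 + (g + g*(-2)) = -2 + (g - 2*g) = -2 - g)
A = 4 (A = -2 - 1*(-6) = -2 + 6 = 4)
-9*(-34 + (-3 - 5*A)) = -9*(-34 + (-3 - 5*4)) = -9*(-34 + (-3 - 20)) = -9*(-34 - 23) = -9*(-57) = 513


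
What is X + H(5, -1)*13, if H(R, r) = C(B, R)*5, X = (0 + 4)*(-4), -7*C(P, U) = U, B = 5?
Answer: -437/7 ≈ -62.429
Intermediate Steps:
C(P, U) = -U/7
X = -16 (X = 4*(-4) = -16)
H(R, r) = -5*R/7 (H(R, r) = -R/7*5 = -5*R/7)
X + H(5, -1)*13 = -16 - 5/7*5*13 = -16 - 25/7*13 = -16 - 325/7 = -437/7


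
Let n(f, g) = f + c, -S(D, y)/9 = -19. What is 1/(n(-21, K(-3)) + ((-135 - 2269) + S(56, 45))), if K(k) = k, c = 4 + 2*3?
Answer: -1/2244 ≈ -0.00044563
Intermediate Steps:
c = 10 (c = 4 + 6 = 10)
S(D, y) = 171 (S(D, y) = -9*(-19) = 171)
n(f, g) = 10 + f (n(f, g) = f + 10 = 10 + f)
1/(n(-21, K(-3)) + ((-135 - 2269) + S(56, 45))) = 1/((10 - 21) + ((-135 - 2269) + 171)) = 1/(-11 + (-2404 + 171)) = 1/(-11 - 2233) = 1/(-2244) = -1/2244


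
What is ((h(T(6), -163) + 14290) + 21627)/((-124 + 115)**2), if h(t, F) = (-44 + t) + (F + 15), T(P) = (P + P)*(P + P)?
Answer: 35869/81 ≈ 442.83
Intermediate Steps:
T(P) = 4*P**2 (T(P) = (2*P)*(2*P) = 4*P**2)
h(t, F) = -29 + F + t (h(t, F) = (-44 + t) + (15 + F) = -29 + F + t)
((h(T(6), -163) + 14290) + 21627)/((-124 + 115)**2) = (((-29 - 163 + 4*6**2) + 14290) + 21627)/((-124 + 115)**2) = (((-29 - 163 + 4*36) + 14290) + 21627)/((-9)**2) = (((-29 - 163 + 144) + 14290) + 21627)/81 = ((-48 + 14290) + 21627)*(1/81) = (14242 + 21627)*(1/81) = 35869*(1/81) = 35869/81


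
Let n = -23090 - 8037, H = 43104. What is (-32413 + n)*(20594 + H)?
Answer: -4047370920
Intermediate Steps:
n = -31127
(-32413 + n)*(20594 + H) = (-32413 - 31127)*(20594 + 43104) = -63540*63698 = -4047370920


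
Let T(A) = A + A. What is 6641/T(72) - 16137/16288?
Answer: 6615305/146592 ≈ 45.127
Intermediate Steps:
T(A) = 2*A
6641/T(72) - 16137/16288 = 6641/((2*72)) - 16137/16288 = 6641/144 - 16137*1/16288 = 6641*(1/144) - 16137/16288 = 6641/144 - 16137/16288 = 6615305/146592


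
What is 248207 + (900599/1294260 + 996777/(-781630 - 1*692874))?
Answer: 118419044641096289/477097886760 ≈ 2.4821e+5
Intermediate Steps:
248207 + (900599/1294260 + 996777/(-781630 - 1*692874)) = 248207 + (900599*(1/1294260) + 996777/(-781630 - 692874)) = 248207 + (900599/1294260 + 996777/(-1474504)) = 248207 + (900599/1294260 + 996777*(-1/1474504)) = 248207 + (900599/1294260 - 996777/1474504) = 248207 + 9462056969/477097886760 = 118419044641096289/477097886760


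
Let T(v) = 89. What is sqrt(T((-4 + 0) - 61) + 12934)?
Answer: 3*sqrt(1447) ≈ 114.12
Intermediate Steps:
sqrt(T((-4 + 0) - 61) + 12934) = sqrt(89 + 12934) = sqrt(13023) = 3*sqrt(1447)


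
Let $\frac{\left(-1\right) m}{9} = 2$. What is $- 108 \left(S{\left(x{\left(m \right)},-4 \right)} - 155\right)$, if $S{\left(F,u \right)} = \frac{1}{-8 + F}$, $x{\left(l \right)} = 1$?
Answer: $\frac{117288}{7} \approx 16755.0$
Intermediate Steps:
$m = -18$ ($m = \left(-9\right) 2 = -18$)
$- 108 \left(S{\left(x{\left(m \right)},-4 \right)} - 155\right) = - 108 \left(\frac{1}{-8 + 1} - 155\right) = - 108 \left(\frac{1}{-7} - 155\right) = - 108 \left(- \frac{1}{7} - 155\right) = \left(-108\right) \left(- \frac{1086}{7}\right) = \frac{117288}{7}$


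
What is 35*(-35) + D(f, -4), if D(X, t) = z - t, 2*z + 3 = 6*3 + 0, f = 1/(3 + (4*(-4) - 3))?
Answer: -2427/2 ≈ -1213.5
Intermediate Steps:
f = -1/16 (f = 1/(3 + (-16 - 3)) = 1/(3 - 19) = 1/(-16) = -1/16 ≈ -0.062500)
z = 15/2 (z = -3/2 + (6*3 + 0)/2 = -3/2 + (18 + 0)/2 = -3/2 + (½)*18 = -3/2 + 9 = 15/2 ≈ 7.5000)
D(X, t) = 15/2 - t
35*(-35) + D(f, -4) = 35*(-35) + (15/2 - 1*(-4)) = -1225 + (15/2 + 4) = -1225 + 23/2 = -2427/2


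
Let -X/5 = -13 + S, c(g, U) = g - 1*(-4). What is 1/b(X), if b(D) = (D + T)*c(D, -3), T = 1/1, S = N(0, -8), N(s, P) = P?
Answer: 1/11554 ≈ 8.6550e-5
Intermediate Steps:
c(g, U) = 4 + g (c(g, U) = g + 4 = 4 + g)
S = -8
X = 105 (X = -5*(-13 - 8) = -5*(-21) = 105)
T = 1
b(D) = (1 + D)*(4 + D) (b(D) = (D + 1)*(4 + D) = (1 + D)*(4 + D))
1/b(X) = 1/((1 + 105)*(4 + 105)) = 1/(106*109) = 1/11554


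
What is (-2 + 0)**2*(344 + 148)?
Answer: 1968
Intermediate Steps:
(-2 + 0)**2*(344 + 148) = (-2)**2*492 = 4*492 = 1968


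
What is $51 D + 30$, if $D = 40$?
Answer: $2070$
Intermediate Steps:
$51 D + 30 = 51 \cdot 40 + 30 = 2040 + 30 = 2070$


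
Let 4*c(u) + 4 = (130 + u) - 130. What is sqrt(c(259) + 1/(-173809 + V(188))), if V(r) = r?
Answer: sqrt(7686783473971)/347242 ≈ 7.9844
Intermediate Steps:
c(u) = -1 + u/4 (c(u) = -1 + ((130 + u) - 130)/4 = -1 + u/4)
sqrt(c(259) + 1/(-173809 + V(188))) = sqrt((-1 + (1/4)*259) + 1/(-173809 + 188)) = sqrt((-1 + 259/4) + 1/(-173621)) = sqrt(255/4 - 1/173621) = sqrt(44273351/694484) = sqrt(7686783473971)/347242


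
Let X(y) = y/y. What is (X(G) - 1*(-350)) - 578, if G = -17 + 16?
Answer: -227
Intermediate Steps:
G = -1
X(y) = 1
(X(G) - 1*(-350)) - 578 = (1 - 1*(-350)) - 578 = (1 + 350) - 578 = 351 - 578 = -227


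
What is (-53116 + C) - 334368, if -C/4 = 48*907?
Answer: -561628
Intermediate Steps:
C = -174144 (C = -192*907 = -4*43536 = -174144)
(-53116 + C) - 334368 = (-53116 - 174144) - 334368 = -227260 - 334368 = -561628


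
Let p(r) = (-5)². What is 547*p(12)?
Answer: 13675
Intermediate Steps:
p(r) = 25
547*p(12) = 547*25 = 13675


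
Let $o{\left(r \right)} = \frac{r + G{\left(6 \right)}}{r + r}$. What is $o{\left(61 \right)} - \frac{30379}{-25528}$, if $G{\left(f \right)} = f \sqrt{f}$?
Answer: $\frac{43143}{25528} + \frac{3 \sqrt{6}}{61} \approx 1.8105$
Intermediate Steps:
$G{\left(f \right)} = f^{\frac{3}{2}}$
$o{\left(r \right)} = \frac{r + 6 \sqrt{6}}{2 r}$ ($o{\left(r \right)} = \frac{r + 6^{\frac{3}{2}}}{r + r} = \frac{r + 6 \sqrt{6}}{2 r}$)
$o{\left(61 \right)} - \frac{30379}{-25528} = \frac{61 + 6 \sqrt{6}}{2 \cdot 61} - \frac{30379}{-25528} = \frac{1}{2} \cdot \frac{1}{61} \left(61 + 6 \sqrt{6}\right) - 30379 \left(- \frac{1}{25528}\right) = \left(\frac{1}{2} + \frac{3 \sqrt{6}}{61}\right) - - \frac{30379}{25528} = \left(\frac{1}{2} + \frac{3 \sqrt{6}}{61}\right) + \frac{30379}{25528} = \frac{43143}{25528} + \frac{3 \sqrt{6}}{61}$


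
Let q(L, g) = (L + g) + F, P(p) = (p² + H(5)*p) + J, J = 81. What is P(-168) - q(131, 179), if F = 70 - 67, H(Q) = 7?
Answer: 26816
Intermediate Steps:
F = 3
P(p) = 81 + p² + 7*p (P(p) = (p² + 7*p) + 81 = 81 + p² + 7*p)
q(L, g) = 3 + L + g (q(L, g) = (L + g) + 3 = 3 + L + g)
P(-168) - q(131, 179) = (81 + (-168)² + 7*(-168)) - (3 + 131 + 179) = (81 + 28224 - 1176) - 1*313 = 27129 - 313 = 26816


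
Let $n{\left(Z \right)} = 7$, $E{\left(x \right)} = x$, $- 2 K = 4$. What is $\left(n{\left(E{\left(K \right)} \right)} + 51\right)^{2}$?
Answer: $3364$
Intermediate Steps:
$K = -2$ ($K = \left(- \frac{1}{2}\right) 4 = -2$)
$\left(n{\left(E{\left(K \right)} \right)} + 51\right)^{2} = \left(7 + 51\right)^{2} = 58^{2} = 3364$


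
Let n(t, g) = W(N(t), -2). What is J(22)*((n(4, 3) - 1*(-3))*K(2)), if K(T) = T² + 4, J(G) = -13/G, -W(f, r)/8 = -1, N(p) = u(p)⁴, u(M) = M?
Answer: -52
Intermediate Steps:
N(p) = p⁴
W(f, r) = 8 (W(f, r) = -8*(-1) = 8)
n(t, g) = 8
K(T) = 4 + T²
J(22)*((n(4, 3) - 1*(-3))*K(2)) = (-13/22)*((8 - 1*(-3))*(4 + 2²)) = (-13*1/22)*((8 + 3)*(4 + 4)) = -13*8/2 = -13/22*88 = -52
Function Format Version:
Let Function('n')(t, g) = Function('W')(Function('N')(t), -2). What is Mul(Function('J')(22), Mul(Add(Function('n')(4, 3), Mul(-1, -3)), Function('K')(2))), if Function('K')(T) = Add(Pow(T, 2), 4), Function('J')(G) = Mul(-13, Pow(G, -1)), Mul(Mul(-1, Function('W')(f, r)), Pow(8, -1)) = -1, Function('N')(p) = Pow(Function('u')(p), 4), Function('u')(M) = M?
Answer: -52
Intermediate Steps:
Function('N')(p) = Pow(p, 4)
Function('W')(f, r) = 8 (Function('W')(f, r) = Mul(-8, -1) = 8)
Function('n')(t, g) = 8
Function('K')(T) = Add(4, Pow(T, 2))
Mul(Function('J')(22), Mul(Add(Function('n')(4, 3), Mul(-1, -3)), Function('K')(2))) = Mul(Mul(-13, Pow(22, -1)), Mul(Add(8, Mul(-1, -3)), Add(4, Pow(2, 2)))) = Mul(Mul(-13, Rational(1, 22)), Mul(Add(8, 3), Add(4, 4))) = Mul(Rational(-13, 22), Mul(11, 8)) = Mul(Rational(-13, 22), 88) = -52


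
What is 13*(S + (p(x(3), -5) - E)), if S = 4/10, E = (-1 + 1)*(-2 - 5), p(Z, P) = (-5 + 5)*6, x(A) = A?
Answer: 26/5 ≈ 5.2000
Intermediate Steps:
p(Z, P) = 0 (p(Z, P) = 0*6 = 0)
E = 0 (E = 0*(-7) = 0)
S = ⅖ (S = 4*(⅒) = ⅖ ≈ 0.40000)
13*(S + (p(x(3), -5) - E)) = 13*(⅖ + (0 - 1*0)) = 13*(⅖ + (0 + 0)) = 13*(⅖ + 0) = 13*(⅖) = 26/5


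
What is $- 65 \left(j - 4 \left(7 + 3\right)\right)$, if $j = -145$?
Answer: $12025$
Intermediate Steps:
$- 65 \left(j - 4 \left(7 + 3\right)\right) = - 65 \left(-145 - 4 \left(7 + 3\right)\right) = - 65 \left(-145 - 40\right) = \left(-65\right) \left(-185\right) = 12025$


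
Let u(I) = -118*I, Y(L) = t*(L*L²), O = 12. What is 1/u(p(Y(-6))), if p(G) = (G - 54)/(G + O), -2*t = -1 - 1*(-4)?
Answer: -28/2655 ≈ -0.010546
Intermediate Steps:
t = -3/2 (t = -(-1 - 1*(-4))/2 = -(-1 + 4)/2 = -½*3 = -3/2 ≈ -1.5000)
Y(L) = -3*L³/2 (Y(L) = -3*L*L²/2 = -3*L³/2)
p(G) = (-54 + G)/(12 + G) (p(G) = (G - 54)/(G + 12) = (-54 + G)/(12 + G))
1/u(p(Y(-6))) = 1/(-118*(-54 - 3/2*(-6)³)/(12 - 3/2*(-6)³)) = 1/(-118*(-54 - 3/2*(-216))/(12 - 3/2*(-216))) = 1/(-118*(-54 + 324)/(12 + 324)) = 1/(-118*270/336) = 1/(-59*270/168) = 1/(-118*45/56) = 1/(-2655/28) = -28/2655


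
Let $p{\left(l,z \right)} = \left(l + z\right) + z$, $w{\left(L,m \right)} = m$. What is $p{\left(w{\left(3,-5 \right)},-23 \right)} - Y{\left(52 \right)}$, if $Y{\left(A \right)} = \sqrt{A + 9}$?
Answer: $-51 - \sqrt{61} \approx -58.81$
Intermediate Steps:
$Y{\left(A \right)} = \sqrt{9 + A}$
$p{\left(l,z \right)} = l + 2 z$
$p{\left(w{\left(3,-5 \right)},-23 \right)} - Y{\left(52 \right)} = \left(-5 + 2 \left(-23\right)\right) - \sqrt{9 + 52} = \left(-5 - 46\right) - \sqrt{61} = -51 - \sqrt{61}$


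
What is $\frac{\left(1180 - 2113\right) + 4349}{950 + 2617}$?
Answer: $\frac{3416}{3567} \approx 0.95767$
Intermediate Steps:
$\frac{\left(1180 - 2113\right) + 4349}{950 + 2617} = \frac{-933 + 4349}{3567} = 3416 \cdot \frac{1}{3567} = \frac{3416}{3567}$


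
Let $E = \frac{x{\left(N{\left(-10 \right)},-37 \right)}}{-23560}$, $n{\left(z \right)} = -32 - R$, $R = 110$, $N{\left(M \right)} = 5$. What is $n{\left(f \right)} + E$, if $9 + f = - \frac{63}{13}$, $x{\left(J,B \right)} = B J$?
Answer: $- \frac{669067}{4712} \approx -141.99$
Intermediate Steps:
$f = - \frac{180}{13}$ ($f = -9 - \frac{63}{13} = - \frac{180}{13} \approx -13.846$)
$n{\left(z \right)} = -142$ ($n{\left(z \right)} = -32 - 110 = -142$)
$E = \frac{37}{4712}$ ($E = \frac{\left(-37\right) 5}{-23560} = \left(-185\right) \left(- \frac{1}{23560}\right) = \frac{37}{4712} \approx 0.0078523$)
$n{\left(f \right)} + E = -142 + \frac{37}{4712} = - \frac{669067}{4712}$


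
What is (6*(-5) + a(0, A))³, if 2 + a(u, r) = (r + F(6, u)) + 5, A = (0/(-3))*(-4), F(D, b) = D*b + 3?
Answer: -13824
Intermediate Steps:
F(D, b) = 3 + D*b
A = 0 (A = (0*(-⅓))*(-4) = 0*(-4) = 0)
a(u, r) = 6 + r + 6*u (a(u, r) = -2 + ((r + (3 + 6*u)) + 5) = -2 + ((3 + r + 6*u) + 5) = -2 + (8 + r + 6*u) = 6 + r + 6*u)
(6*(-5) + a(0, A))³ = (6*(-5) + (6 + 0 + 6*0))³ = (-30 + (6 + 0 + 0))³ = (-30 + 6)³ = (-24)³ = -13824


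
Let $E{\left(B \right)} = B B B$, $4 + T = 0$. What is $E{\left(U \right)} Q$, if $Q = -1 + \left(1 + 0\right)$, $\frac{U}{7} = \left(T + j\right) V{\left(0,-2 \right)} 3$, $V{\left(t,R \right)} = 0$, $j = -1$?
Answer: $0$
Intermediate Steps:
$T = -4$ ($T = -4 + 0 = -4$)
$U = 0$ ($U = 7 \left(-4 - 1\right) 0 \cdot 3 = 7 \left(\left(-5\right) 0\right) = 7 \cdot 0 = 0$)
$Q = 0$ ($Q = -1 + 1 = 0$)
$E{\left(B \right)} = B^{3}$ ($E{\left(B \right)} = B^{2} B = B^{3}$)
$E{\left(U \right)} Q = 0^{3} \cdot 0 = 0 \cdot 0 = 0$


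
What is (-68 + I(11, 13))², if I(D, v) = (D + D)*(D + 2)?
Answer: 47524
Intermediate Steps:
I(D, v) = 2*D*(2 + D) (I(D, v) = (2*D)*(2 + D) = 2*D*(2 + D))
(-68 + I(11, 13))² = (-68 + 2*11*(2 + 11))² = (-68 + 2*11*13)² = (-68 + 286)² = 218² = 47524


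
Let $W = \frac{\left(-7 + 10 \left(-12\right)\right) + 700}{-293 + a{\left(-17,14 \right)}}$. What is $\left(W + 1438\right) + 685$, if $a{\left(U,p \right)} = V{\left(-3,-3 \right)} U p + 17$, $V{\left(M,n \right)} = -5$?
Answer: $\frac{1940995}{914} \approx 2123.6$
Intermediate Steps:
$a{\left(U,p \right)} = 17 - 5 U p$ ($a{\left(U,p \right)} = - 5 U p + 17 = 17 - 5 U p$)
$W = \frac{573}{914}$ ($W = \frac{\left(-7 + 10 \left(-12\right)\right) + 700}{-293 - \left(-17 - 1190\right)} = \frac{\left(-7 - 120\right) + 700}{-293 + \left(17 + 1190\right)} = \frac{-127 + 700}{-293 + 1207} = \frac{573}{914} \approx 0.62691$)
$\left(W + 1438\right) + 685 = \left(\frac{573}{914} + 1438\right) + 685 = \frac{1314905}{914} + 685 = \frac{1940995}{914}$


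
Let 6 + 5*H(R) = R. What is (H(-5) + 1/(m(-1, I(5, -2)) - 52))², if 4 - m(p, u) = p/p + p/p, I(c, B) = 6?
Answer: 12321/2500 ≈ 4.9284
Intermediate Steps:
H(R) = -6/5 + R/5
m(p, u) = 2 (m(p, u) = 4 - (p/p + p/p) = 4 - (1 + 1) = 4 - 1*2 = 4 - 2 = 2)
(H(-5) + 1/(m(-1, I(5, -2)) - 52))² = ((-6/5 + (⅕)*(-5)) + 1/(2 - 52))² = ((-6/5 - 1) + 1/(-50))² = (-11/5 - 1/50)² = (-111/50)² = 12321/2500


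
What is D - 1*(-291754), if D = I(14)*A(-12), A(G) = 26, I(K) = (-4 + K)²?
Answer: 294354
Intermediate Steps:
D = 2600 (D = (-4 + 14)²*26 = 10²*26 = 100*26 = 2600)
D - 1*(-291754) = 2600 - 1*(-291754) = 2600 + 291754 = 294354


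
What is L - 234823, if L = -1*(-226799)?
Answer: -8024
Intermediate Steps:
L = 226799
L - 234823 = 226799 - 234823 = -8024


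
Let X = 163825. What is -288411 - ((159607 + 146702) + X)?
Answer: -758545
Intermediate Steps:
-288411 - ((159607 + 146702) + X) = -288411 - ((159607 + 146702) + 163825) = -288411 - (306309 + 163825) = -288411 - 1*470134 = -288411 - 470134 = -758545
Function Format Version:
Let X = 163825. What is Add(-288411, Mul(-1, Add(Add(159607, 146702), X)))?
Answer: -758545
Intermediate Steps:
Add(-288411, Mul(-1, Add(Add(159607, 146702), X))) = Add(-288411, Mul(-1, Add(Add(159607, 146702), 163825))) = Add(-288411, Mul(-1, Add(306309, 163825))) = Add(-288411, Mul(-1, 470134)) = Add(-288411, -470134) = -758545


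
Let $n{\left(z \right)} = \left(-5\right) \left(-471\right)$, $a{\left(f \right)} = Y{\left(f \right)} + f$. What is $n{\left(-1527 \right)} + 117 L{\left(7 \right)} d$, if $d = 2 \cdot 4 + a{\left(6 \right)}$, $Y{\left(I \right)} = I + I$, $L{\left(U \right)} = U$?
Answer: $23649$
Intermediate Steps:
$Y{\left(I \right)} = 2 I$
$a{\left(f \right)} = 3 f$ ($a{\left(f \right)} = 2 f + f = 3 f$)
$n{\left(z \right)} = 2355$
$d = 26$ ($d = 2 \cdot 4 + 3 \cdot 6 = 8 + 18 = 26$)
$n{\left(-1527 \right)} + 117 L{\left(7 \right)} d = 2355 + 117 \cdot 7 \cdot 26 = 2355 + 819 \cdot 26 = 2355 + 21294 = 23649$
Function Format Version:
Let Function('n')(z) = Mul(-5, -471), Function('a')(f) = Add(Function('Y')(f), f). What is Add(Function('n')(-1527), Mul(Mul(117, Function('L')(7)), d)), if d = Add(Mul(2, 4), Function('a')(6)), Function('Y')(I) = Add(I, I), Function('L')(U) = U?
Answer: 23649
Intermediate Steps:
Function('Y')(I) = Mul(2, I)
Function('a')(f) = Mul(3, f) (Function('a')(f) = Add(Mul(2, f), f) = Mul(3, f))
Function('n')(z) = 2355
d = 26 (d = Add(Mul(2, 4), Mul(3, 6)) = Add(8, 18) = 26)
Add(Function('n')(-1527), Mul(Mul(117, Function('L')(7)), d)) = Add(2355, Mul(Mul(117, 7), 26)) = Add(2355, Mul(819, 26)) = Add(2355, 21294) = 23649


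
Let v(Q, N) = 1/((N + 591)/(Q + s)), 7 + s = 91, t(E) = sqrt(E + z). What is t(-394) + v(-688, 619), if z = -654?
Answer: -302/605 + 2*I*sqrt(262) ≈ -0.49917 + 32.373*I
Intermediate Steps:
t(E) = sqrt(-654 + E) (t(E) = sqrt(E - 654) = sqrt(-654 + E))
s = 84 (s = -7 + 91 = 84)
v(Q, N) = (84 + Q)/(591 + N) (v(Q, N) = 1/((N + 591)/(Q + 84)) = 1/((591 + N)/(84 + Q)) = (84 + Q)/(591 + N))
t(-394) + v(-688, 619) = sqrt(-654 - 394) + (84 - 688)/(591 + 619) = sqrt(-1048) - 604/1210 = 2*I*sqrt(262) + (1/1210)*(-604) = 2*I*sqrt(262) - 302/605 = -302/605 + 2*I*sqrt(262)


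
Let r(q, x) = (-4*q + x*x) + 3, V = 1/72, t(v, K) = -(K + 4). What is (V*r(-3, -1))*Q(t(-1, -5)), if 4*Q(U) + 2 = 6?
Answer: 2/9 ≈ 0.22222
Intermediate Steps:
t(v, K) = -4 - K (t(v, K) = -(4 + K) = -4 - K)
V = 1/72 ≈ 0.013889
r(q, x) = 3 + x**2 - 4*q (r(q, x) = (-4*q + x**2) + 3 = (x**2 - 4*q) + 3 = 3 + x**2 - 4*q)
Q(U) = 1 (Q(U) = -1/2 + (1/4)*6 = -1/2 + 3/2 = 1)
(V*r(-3, -1))*Q(t(-1, -5)) = ((3 + (-1)**2 - 4*(-3))/72)*1 = ((3 + 1 + 12)/72)*1 = ((1/72)*16)*1 = (2/9)*1 = 2/9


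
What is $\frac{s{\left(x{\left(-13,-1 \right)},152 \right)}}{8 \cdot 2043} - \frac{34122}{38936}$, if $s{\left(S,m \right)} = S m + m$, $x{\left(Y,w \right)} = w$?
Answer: $- \frac{17061}{19468} \approx -0.87636$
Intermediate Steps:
$s{\left(S,m \right)} = m + S m$
$\frac{s{\left(x{\left(-13,-1 \right)},152 \right)}}{8 \cdot 2043} - \frac{34122}{38936} = \frac{152 \left(1 - 1\right)}{8 \cdot 2043} - \frac{34122}{38936} = \frac{152 \cdot 0}{16344} - \frac{17061}{19468} = 0 \cdot \frac{1}{16344} - \frac{17061}{19468} = 0 - \frac{17061}{19468} = - \frac{17061}{19468}$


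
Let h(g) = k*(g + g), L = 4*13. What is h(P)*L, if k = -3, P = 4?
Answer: -1248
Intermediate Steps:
L = 52
h(g) = -6*g (h(g) = -3*(g + g) = -6*g)
h(P)*L = -6*4*52 = -24*52 = -1248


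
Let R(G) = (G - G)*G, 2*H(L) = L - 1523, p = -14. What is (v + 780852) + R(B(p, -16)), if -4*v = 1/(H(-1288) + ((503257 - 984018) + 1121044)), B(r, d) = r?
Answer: 1995475094519/2555510 ≈ 7.8085e+5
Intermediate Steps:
H(L) = -1523/2 + L/2 (H(L) = (L - 1523)/2 = (-1523 + L)/2 = -1523/2 + L/2)
R(G) = 0 (R(G) = 0*G = 0)
v = -1/2555510 (v = -1/(4*((-1523/2 + (½)*(-1288)) + ((503257 - 984018) + 1121044))) = -1/(4*((-1523/2 - 644) + (-480761 + 1121044))) = -1/(4*(-2811/2 + 640283)) = -1/(4*1277755/2) = -¼*2/1277755 = -1/2555510 ≈ -3.9131e-7)
(v + 780852) + R(B(p, -16)) = (-1/2555510 + 780852) + 0 = 1995475094519/2555510 + 0 = 1995475094519/2555510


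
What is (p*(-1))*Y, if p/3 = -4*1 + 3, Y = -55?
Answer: -165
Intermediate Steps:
p = -3 (p = 3*(-4*1 + 3) = 3*(-4 + 3) = 3*(-1) = -3)
(p*(-1))*Y = -3*(-1)*(-55) = 3*(-55) = -165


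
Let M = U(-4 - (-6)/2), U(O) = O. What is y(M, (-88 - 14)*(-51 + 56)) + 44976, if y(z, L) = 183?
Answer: 45159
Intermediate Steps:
M = -1 (M = -4 - (-6)/2 = -4 - 1*(-3) = -4 + 3 = -1)
y(M, (-88 - 14)*(-51 + 56)) + 44976 = 183 + 44976 = 45159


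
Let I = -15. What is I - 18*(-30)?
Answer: 525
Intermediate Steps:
I - 18*(-30) = -15 - 18*(-30) = -15 + 540 = 525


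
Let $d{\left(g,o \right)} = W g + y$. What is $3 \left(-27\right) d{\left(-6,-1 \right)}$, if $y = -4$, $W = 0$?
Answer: $324$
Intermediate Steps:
$d{\left(g,o \right)} = -4$ ($d{\left(g,o \right)} = 0 g - 4 = 0 - 4 = -4$)
$3 \left(-27\right) d{\left(-6,-1 \right)} = 3 \left(-27\right) \left(-4\right) = \left(-81\right) \left(-4\right) = 324$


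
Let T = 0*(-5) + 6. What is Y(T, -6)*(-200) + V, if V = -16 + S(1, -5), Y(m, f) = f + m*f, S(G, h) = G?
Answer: 8385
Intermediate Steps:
T = 6 (T = 0 + 6 = 6)
Y(m, f) = f + f*m
V = -15 (V = -16 + 1 = -15)
Y(T, -6)*(-200) + V = -6*(1 + 6)*(-200) - 15 = -6*7*(-200) - 15 = -42*(-200) - 15 = 8400 - 15 = 8385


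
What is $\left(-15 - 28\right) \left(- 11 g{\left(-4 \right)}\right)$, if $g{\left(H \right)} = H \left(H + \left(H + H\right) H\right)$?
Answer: $-52976$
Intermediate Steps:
$g{\left(H \right)} = H \left(H + 2 H^{2}\right)$ ($g{\left(H \right)} = H \left(H + 2 H H\right) = H \left(H + 2 H^{2}\right)$)
$\left(-15 - 28\right) \left(- 11 g{\left(-4 \right)}\right) = \left(-15 - 28\right) \left(- 11 \left(-4\right)^{2} \left(1 + 2 \left(-4\right)\right)\right) = - 43 \left(- 11 \cdot 16 \left(1 - 8\right)\right) = - 43 \left(- 11 \cdot 16 \left(-7\right)\right) = - 43 \left(\left(-11\right) \left(-112\right)\right) = \left(-43\right) 1232 = -52976$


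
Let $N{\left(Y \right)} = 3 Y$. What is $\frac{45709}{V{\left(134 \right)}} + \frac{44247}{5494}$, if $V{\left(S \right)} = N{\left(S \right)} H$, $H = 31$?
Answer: $\frac{2994520}{255471} \approx 11.722$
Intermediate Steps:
$V{\left(S \right)} = 93 S$ ($V{\left(S \right)} = 3 S 31 = 93 S$)
$\frac{45709}{V{\left(134 \right)}} + \frac{44247}{5494} = \frac{45709}{93 \cdot 134} + \frac{44247}{5494} = \frac{45709}{12462} + 44247 \cdot \frac{1}{5494} = 45709 \cdot \frac{1}{12462} + \frac{44247}{5494} = \frac{45709}{12462} + \frac{44247}{5494} = \frac{2994520}{255471}$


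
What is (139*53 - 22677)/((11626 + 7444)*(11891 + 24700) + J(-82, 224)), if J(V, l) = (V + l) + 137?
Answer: -15310/697790649 ≈ -2.1941e-5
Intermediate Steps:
J(V, l) = 137 + V + l
(139*53 - 22677)/((11626 + 7444)*(11891 + 24700) + J(-82, 224)) = (139*53 - 22677)/((11626 + 7444)*(11891 + 24700) + (137 - 82 + 224)) = (7367 - 22677)/(19070*36591 + 279) = -15310/(697790370 + 279) = -15310/697790649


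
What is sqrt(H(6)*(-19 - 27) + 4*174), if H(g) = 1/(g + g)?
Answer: sqrt(24918)/6 ≈ 26.309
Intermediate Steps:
H(g) = 1/(2*g)
sqrt(H(6)*(-19 - 27) + 4*174) = sqrt(((1/2)/6)*(-19 - 27) + 4*174) = sqrt(((1/2)*(1/6))*(-46) + 696) = sqrt((1/12)*(-46) + 696) = sqrt(-23/6 + 696) = sqrt(4153/6) = sqrt(24918)/6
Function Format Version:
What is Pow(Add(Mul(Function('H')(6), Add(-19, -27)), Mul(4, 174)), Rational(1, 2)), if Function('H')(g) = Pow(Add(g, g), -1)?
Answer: Mul(Rational(1, 6), Pow(24918, Rational(1, 2))) ≈ 26.309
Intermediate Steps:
Function('H')(g) = Mul(Rational(1, 2), Pow(g, -1)) (Function('H')(g) = Pow(Mul(2, g), -1) = Mul(Rational(1, 2), Pow(g, -1)))
Pow(Add(Mul(Function('H')(6), Add(-19, -27)), Mul(4, 174)), Rational(1, 2)) = Pow(Add(Mul(Mul(Rational(1, 2), Pow(6, -1)), Add(-19, -27)), Mul(4, 174)), Rational(1, 2)) = Pow(Add(Mul(Mul(Rational(1, 2), Rational(1, 6)), -46), 696), Rational(1, 2)) = Pow(Add(Mul(Rational(1, 12), -46), 696), Rational(1, 2)) = Pow(Add(Rational(-23, 6), 696), Rational(1, 2)) = Pow(Rational(4153, 6), Rational(1, 2)) = Mul(Rational(1, 6), Pow(24918, Rational(1, 2)))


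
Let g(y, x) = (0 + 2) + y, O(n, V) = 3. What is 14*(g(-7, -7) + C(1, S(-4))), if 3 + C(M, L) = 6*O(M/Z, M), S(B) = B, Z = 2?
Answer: 140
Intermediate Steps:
C(M, L) = 15 (C(M, L) = -3 + 6*3 = -3 + 18 = 15)
g(y, x) = 2 + y
14*(g(-7, -7) + C(1, S(-4))) = 14*((2 - 7) + 15) = 14*(-5 + 15) = 14*10 = 140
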